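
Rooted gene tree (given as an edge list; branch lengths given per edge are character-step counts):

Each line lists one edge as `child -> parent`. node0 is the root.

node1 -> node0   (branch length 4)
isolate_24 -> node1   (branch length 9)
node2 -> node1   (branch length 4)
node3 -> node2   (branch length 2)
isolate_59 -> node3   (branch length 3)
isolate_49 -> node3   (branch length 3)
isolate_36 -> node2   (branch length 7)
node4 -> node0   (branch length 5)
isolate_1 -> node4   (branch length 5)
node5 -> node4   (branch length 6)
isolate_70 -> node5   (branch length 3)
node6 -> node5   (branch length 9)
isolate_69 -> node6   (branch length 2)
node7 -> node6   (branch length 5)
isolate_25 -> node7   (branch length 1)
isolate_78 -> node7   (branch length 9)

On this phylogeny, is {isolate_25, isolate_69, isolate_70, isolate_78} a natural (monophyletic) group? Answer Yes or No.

The most recent common ancestor of these taxa subtends (isolate_70,(isolate_69,(isolate_25,isolate_78))).
That clade has exactly 4 tips — every listed taxon and nothing else — so the group is monophyletic.

Yes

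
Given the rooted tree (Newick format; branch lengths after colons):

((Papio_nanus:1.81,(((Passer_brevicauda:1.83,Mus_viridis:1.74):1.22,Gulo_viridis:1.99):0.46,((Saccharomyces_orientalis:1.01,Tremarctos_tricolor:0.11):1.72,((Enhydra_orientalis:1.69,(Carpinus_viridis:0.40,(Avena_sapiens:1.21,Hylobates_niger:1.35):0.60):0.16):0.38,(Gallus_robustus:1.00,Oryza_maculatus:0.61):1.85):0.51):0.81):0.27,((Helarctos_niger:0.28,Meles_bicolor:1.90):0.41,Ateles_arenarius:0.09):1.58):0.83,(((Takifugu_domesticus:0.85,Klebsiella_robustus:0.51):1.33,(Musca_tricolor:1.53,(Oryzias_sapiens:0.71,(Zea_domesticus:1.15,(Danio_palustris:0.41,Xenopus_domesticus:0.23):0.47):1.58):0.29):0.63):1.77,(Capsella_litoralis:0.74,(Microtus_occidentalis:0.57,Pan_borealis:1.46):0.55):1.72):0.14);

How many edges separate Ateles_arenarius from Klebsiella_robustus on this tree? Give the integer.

7

The MRCA of Ateles_arenarius and Klebsiella_robustus is the root of the tree.
From Ateles_arenarius up to that node: 3 branches. From Klebsiella_robustus up to the same node: 4 branches. Total: 3 + 4 = 7.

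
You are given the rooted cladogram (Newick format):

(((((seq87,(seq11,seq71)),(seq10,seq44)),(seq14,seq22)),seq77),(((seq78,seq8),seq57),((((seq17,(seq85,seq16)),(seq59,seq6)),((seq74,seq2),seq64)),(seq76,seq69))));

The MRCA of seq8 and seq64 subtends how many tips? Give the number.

13

The MRCA of seq8 and seq64 is the node subtending (((seq78,seq8),seq57),((((seq17,(seq85,seq16)),(seq59,seq6)),((seq74,seq2),seq64)),(seq76,seq69))).
That clade contains 13 terminal taxa: seq16, seq17, seq2, seq57, seq59, seq6, seq64, seq69, seq74, seq76, seq78, seq8, seq85.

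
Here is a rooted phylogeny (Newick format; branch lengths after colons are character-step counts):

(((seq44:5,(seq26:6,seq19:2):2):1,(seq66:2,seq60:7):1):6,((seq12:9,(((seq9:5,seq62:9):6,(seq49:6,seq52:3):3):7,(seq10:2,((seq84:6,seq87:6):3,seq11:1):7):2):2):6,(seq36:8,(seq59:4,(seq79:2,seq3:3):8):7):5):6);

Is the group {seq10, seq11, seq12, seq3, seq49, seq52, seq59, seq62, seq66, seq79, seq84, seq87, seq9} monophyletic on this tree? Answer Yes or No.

No

The MRCA of the listed taxa is the root, so the smallest clade containing them is the whole tree.
That clade also contains seq19, seq26, seq36, seq44, seq60, which are not in the proposed group, so the group is not monophyletic.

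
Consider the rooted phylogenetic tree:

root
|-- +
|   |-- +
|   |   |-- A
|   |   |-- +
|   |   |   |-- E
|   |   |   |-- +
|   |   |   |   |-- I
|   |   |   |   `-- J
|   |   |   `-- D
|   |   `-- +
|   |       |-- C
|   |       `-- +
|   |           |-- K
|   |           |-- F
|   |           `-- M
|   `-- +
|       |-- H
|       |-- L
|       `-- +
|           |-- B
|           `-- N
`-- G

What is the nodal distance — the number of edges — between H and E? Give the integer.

5

The MRCA of H and E is the node subtending ((A,(E,(I,J),D),(C,(K,F,M))),(H,L,(B,N))).
From H up to that node: 2 branches. From E up to the same node: 3 branches. Total: 2 + 3 = 5.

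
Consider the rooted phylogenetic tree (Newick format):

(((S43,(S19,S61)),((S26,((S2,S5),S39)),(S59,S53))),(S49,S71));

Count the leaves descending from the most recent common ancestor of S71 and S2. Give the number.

11

The MRCA of S71 and S2 is the root, so the clade is the entire tree.
That clade contains 11 terminal taxa: S19, S2, S26, S39, S43, S49, S5, S53, S59, S61, S71.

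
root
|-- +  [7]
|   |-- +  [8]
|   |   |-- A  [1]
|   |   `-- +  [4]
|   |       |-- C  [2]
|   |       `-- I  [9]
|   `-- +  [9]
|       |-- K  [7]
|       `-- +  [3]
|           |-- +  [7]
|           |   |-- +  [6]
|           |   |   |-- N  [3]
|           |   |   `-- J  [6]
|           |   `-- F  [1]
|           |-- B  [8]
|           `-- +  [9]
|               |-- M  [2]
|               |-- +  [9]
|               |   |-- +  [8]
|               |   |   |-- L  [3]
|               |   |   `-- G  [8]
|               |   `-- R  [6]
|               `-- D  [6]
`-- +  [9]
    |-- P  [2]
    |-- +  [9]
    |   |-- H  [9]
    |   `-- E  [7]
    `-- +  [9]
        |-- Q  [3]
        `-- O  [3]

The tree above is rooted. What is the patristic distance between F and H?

The path runs F → … → MRCA → … → H; the MRCA is the root of the tree.
Branch lengths along that path: 1 + 7 + 3 + 9 + 7 + 9 + 9 + 9 = 54.

54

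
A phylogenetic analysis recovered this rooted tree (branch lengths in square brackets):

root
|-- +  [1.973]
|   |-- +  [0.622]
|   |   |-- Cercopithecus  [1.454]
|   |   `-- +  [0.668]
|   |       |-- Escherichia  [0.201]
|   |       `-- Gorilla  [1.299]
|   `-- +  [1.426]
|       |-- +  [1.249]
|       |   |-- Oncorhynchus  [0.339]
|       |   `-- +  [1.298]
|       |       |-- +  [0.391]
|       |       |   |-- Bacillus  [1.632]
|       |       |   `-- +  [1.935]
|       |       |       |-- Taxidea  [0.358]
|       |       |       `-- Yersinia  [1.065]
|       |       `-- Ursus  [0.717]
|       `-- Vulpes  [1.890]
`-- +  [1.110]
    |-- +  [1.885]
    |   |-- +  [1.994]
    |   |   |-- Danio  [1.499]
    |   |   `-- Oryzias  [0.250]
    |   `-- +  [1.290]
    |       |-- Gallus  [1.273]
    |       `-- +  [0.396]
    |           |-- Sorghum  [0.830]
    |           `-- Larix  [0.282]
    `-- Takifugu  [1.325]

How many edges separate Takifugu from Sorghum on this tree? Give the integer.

5

The MRCA of Takifugu and Sorghum is the node subtending (((Danio,Oryzias),(Gallus,(Sorghum,Larix))),Takifugu).
From Takifugu up to that node: 1 branch. From Sorghum up to the same node: 4 branches. Total: 1 + 4 = 5.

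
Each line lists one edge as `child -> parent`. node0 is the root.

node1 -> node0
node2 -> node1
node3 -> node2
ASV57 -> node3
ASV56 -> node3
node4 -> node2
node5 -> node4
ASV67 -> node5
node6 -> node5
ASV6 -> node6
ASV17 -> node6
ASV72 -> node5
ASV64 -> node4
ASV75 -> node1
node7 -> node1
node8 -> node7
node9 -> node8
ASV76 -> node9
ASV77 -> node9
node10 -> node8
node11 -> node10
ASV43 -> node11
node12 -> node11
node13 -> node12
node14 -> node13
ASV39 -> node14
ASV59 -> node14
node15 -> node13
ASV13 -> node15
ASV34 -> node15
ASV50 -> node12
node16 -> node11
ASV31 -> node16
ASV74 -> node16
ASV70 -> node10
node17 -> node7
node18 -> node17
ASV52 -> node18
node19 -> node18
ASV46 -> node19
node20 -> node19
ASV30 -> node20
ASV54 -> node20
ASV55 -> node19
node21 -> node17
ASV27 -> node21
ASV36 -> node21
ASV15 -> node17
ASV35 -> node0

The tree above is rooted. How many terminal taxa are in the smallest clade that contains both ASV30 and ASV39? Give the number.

The MRCA of ASV30 and ASV39 is the node subtending (((ASV76,ASV77),((ASV43,(((ASV39,ASV59),(ASV13,ASV34)),ASV50),(ASV31,ASV74)),ASV70)),((ASV52,(ASV46,(ASV30,ASV54),ASV55)),(ASV27,ASV36),ASV15)).
That clade contains 19 terminal taxa: ASV13, ASV15, ASV27, ASV30, ASV31, ASV34, ASV36, ASV39, ASV43, ASV46, ASV50, ASV52, ASV54, ASV55, ASV59, ASV70, ASV74, ASV76, ASV77.

19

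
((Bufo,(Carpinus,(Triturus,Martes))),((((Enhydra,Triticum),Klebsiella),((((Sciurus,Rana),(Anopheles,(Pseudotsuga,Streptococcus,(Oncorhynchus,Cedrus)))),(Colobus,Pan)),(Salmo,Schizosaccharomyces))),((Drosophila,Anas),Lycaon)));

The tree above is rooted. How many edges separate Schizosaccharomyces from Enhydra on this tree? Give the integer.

The MRCA of Schizosaccharomyces and Enhydra is the node subtending (((Enhydra,Triticum),Klebsiella),((((Sciurus,Rana),(Anopheles,(Pseudotsuga,Streptococcus,(Oncorhynchus,Cedrus)))),(Colobus,Pan)),(Salmo,Schizosaccharomyces))).
From Schizosaccharomyces up to that node: 3 branches. From Enhydra up to the same node: 3 branches. Total: 3 + 3 = 6.

6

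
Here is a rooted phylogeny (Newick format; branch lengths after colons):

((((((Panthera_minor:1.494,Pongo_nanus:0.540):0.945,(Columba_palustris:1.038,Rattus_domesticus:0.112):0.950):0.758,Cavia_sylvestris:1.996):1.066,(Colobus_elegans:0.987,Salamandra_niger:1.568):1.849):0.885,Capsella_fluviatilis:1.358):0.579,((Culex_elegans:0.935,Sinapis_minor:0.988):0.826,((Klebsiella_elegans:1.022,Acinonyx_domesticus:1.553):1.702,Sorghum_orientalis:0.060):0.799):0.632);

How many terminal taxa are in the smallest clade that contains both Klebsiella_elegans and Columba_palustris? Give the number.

The MRCA of Klebsiella_elegans and Columba_palustris is the root, so the clade is the entire tree.
That clade contains 13 terminal taxa: Acinonyx_domesticus, Capsella_fluviatilis, Cavia_sylvestris, Colobus_elegans, Columba_palustris, Culex_elegans, Klebsiella_elegans, Panthera_minor, Pongo_nanus, Rattus_domesticus, Salamandra_niger, Sinapis_minor, Sorghum_orientalis.

13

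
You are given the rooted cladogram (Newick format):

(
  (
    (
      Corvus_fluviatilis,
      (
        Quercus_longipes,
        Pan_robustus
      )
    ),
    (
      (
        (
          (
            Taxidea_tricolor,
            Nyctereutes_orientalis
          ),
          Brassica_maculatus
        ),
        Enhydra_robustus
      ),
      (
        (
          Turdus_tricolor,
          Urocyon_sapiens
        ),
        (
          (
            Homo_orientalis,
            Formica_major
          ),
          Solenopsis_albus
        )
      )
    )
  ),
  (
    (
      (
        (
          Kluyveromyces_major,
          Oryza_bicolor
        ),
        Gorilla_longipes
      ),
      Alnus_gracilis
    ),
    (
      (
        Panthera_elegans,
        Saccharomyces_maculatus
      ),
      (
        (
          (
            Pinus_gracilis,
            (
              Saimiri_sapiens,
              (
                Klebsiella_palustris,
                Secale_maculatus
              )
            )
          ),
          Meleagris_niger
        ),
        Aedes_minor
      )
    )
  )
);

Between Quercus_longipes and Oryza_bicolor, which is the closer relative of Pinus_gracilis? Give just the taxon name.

Oryza_bicolor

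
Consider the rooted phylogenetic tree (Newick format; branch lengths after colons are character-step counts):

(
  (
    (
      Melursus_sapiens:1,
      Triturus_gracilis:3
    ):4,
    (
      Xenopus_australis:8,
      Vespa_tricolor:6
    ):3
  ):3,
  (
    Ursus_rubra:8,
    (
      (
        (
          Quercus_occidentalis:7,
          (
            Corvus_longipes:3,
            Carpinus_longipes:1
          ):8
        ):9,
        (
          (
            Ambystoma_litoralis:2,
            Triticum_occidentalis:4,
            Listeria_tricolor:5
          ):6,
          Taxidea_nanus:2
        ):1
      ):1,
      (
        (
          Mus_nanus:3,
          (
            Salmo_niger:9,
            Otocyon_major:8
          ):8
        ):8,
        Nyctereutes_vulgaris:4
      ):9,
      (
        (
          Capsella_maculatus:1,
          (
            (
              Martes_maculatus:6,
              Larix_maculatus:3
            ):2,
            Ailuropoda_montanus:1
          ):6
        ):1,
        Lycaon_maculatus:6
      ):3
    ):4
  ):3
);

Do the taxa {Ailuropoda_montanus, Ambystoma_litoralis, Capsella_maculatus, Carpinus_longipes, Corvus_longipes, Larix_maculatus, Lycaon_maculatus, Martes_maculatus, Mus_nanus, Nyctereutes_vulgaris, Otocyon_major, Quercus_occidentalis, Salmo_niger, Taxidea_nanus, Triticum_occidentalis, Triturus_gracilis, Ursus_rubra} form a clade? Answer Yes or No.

No

The MRCA of the listed taxa is the root, so the smallest clade containing them is the whole tree.
That clade also contains Listeria_tricolor, Melursus_sapiens, Vespa_tricolor, Xenopus_australis, which are not in the proposed group, so the group is not monophyletic.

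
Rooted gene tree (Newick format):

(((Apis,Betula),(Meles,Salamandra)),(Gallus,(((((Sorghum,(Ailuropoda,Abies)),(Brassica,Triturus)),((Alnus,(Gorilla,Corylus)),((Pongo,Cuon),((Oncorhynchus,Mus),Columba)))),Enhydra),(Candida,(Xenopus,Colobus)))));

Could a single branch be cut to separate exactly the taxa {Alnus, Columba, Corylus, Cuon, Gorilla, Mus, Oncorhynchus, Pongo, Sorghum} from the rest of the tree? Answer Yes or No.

The MRCA of the listed taxa subtends (((Sorghum,(Ailuropoda,Abies)),(Brassica,Triturus)),((Alnus,(Gorilla,Corylus)),((Pongo,Cuon),((Oncorhynchus,Mus),Columba)))).
That clade also contains Abies, Ailuropoda, Brassica, Triturus, which are not in the proposed group, so the group is not monophyletic.

No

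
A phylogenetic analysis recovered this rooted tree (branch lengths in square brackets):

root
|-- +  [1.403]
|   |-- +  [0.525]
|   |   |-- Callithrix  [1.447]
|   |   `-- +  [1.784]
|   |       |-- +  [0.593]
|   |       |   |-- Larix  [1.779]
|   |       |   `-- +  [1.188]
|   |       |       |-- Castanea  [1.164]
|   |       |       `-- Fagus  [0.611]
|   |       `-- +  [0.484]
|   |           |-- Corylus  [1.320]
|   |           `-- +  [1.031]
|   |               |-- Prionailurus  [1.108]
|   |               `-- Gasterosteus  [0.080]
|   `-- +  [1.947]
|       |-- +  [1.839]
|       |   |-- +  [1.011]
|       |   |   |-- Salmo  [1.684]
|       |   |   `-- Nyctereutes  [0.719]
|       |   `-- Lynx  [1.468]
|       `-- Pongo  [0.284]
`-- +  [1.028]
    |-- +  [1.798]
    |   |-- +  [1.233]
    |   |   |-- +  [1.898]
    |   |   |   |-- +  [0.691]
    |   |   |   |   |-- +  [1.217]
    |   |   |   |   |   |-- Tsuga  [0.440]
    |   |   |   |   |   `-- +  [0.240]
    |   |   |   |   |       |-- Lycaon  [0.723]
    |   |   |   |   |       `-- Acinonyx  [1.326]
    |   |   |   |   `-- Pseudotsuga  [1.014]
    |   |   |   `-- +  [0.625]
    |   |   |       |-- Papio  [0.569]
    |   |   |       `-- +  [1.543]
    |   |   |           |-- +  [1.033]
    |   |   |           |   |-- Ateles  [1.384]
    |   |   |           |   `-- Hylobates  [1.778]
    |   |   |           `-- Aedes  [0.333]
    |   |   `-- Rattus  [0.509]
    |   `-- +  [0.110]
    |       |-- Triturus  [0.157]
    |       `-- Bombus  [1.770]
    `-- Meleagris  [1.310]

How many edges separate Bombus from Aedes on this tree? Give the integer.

The MRCA of Bombus and Aedes is the node subtending (((((Tsuga,(Lycaon,Acinonyx)),Pseudotsuga),(Papio,((Ateles,Hylobates),Aedes))),Rattus),(Triturus,Bombus)).
From Bombus up to that node: 2 branches. From Aedes up to the same node: 5 branches. Total: 2 + 5 = 7.

7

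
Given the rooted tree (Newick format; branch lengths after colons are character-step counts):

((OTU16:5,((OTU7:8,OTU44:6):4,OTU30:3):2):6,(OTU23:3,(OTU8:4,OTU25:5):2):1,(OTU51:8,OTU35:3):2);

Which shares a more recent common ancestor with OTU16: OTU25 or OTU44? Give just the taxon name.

The MRCA of OTU16 and OTU44 subtends (OTU16,((OTU7,OTU44),OTU30)) (4 taxa).
The MRCA of OTU16 and OTU25 is the root, subtending the entire tree (9 taxa).
The first is nested inside the second, so OTU16 shares a more recent common ancestor with OTU44.

OTU44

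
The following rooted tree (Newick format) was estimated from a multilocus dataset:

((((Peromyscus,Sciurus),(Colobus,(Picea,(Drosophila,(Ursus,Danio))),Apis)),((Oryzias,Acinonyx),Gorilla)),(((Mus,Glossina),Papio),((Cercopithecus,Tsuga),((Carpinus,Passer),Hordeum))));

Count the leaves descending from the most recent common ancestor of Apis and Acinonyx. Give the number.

The MRCA of Apis and Acinonyx is the node subtending (((Peromyscus,Sciurus),(Colobus,(Picea,(Drosophila,(Ursus,Danio))),Apis)),((Oryzias,Acinonyx),Gorilla)).
That clade contains 11 terminal taxa: Acinonyx, Apis, Colobus, Danio, Drosophila, Gorilla, Oryzias, Peromyscus, Picea, Sciurus, Ursus.

11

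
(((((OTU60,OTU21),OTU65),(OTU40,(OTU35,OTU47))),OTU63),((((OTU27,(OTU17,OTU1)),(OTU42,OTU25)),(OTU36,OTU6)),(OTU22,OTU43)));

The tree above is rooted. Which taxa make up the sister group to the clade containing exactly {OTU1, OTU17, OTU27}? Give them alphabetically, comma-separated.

The clade containing exactly {OTU1, OTU17, OTU27} attaches to the tree at the node subtending ((OTU27,(OTU17,OTU1)),(OTU42,OTU25)).
The other lineage descending from that same node — the sister group — is (OTU42,OTU25); its 2 tips in alphabetical order are the answer.

OTU25, OTU42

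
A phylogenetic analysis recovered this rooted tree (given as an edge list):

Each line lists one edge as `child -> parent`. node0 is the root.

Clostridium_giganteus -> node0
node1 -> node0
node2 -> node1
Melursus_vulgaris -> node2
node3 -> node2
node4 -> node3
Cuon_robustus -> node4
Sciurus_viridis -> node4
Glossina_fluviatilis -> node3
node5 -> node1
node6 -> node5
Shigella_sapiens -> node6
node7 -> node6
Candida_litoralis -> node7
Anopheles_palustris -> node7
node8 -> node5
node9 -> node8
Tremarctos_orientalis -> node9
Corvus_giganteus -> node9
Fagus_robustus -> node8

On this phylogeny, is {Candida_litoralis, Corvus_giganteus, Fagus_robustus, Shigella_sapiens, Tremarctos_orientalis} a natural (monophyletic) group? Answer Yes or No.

The MRCA of the listed taxa subtends ((Shigella_sapiens,(Candida_litoralis,Anopheles_palustris)),((Tremarctos_orientalis,Corvus_giganteus),Fagus_robustus)).
That clade also contains Anopheles_palustris, which is not in the proposed group, so the group is not monophyletic.

No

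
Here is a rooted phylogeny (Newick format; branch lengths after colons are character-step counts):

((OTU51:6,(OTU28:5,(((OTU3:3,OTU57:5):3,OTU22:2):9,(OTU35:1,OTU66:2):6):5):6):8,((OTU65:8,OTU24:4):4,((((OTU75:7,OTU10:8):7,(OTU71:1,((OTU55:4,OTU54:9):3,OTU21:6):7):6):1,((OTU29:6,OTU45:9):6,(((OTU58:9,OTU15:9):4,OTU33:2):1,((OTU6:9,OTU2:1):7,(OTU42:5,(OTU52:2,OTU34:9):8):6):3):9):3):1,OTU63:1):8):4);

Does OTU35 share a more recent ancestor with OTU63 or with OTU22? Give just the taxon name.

The MRCA of OTU35 and OTU22 subtends (((OTU3,OTU57),OTU22),(OTU35,OTU66)) (5 taxa).
The MRCA of OTU35 and OTU63 is the root, subtending the entire tree (26 taxa).
The first is nested inside the second, so OTU35 shares a more recent common ancestor with OTU22.

OTU22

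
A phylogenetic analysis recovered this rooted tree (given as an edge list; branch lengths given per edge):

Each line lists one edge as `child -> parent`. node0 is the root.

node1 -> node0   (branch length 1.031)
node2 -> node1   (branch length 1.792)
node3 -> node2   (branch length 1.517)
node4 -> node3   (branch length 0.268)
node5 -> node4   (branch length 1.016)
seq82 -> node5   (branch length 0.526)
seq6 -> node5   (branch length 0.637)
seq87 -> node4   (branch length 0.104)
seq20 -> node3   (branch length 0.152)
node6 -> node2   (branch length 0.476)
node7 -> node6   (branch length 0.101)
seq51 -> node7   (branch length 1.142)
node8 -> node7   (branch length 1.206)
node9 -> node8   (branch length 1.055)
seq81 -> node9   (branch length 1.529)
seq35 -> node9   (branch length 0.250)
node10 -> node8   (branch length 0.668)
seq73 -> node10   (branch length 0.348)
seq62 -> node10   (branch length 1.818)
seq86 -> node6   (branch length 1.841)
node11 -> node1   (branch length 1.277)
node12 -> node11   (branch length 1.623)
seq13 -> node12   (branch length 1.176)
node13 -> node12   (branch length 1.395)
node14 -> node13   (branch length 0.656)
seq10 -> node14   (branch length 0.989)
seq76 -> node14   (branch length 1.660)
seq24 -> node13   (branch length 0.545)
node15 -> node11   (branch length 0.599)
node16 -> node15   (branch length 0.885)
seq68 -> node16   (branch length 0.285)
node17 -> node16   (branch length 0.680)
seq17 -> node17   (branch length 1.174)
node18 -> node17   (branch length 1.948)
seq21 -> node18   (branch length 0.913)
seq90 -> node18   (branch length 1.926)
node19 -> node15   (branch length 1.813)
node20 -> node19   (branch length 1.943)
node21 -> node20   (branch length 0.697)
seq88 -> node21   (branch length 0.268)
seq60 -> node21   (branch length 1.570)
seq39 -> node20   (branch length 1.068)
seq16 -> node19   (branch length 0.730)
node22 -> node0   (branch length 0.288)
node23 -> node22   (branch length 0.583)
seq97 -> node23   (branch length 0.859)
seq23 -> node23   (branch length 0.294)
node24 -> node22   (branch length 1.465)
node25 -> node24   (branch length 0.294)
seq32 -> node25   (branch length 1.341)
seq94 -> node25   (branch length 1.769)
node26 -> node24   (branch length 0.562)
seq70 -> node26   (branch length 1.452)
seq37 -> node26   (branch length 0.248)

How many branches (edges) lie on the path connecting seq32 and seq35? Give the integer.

11

The MRCA of seq32 and seq35 is the root of the tree.
From seq32 up to that node: 4 branches. From seq35 up to the same node: 7 branches. Total: 4 + 7 = 11.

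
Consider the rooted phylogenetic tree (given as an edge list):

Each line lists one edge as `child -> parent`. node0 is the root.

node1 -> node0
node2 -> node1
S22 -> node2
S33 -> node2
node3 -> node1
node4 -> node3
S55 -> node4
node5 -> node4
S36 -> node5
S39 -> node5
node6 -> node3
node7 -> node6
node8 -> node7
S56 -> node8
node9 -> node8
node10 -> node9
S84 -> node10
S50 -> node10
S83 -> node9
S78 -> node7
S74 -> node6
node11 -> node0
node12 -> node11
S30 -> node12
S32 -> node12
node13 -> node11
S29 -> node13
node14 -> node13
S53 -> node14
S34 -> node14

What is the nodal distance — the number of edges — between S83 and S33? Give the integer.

The MRCA of S83 and S33 is the node subtending ((S22,S33),((S55,(S36,S39)),(((S56,((S84,S50),S83)),S78),S74))).
From S83 up to that node: 6 branches. From S33 up to the same node: 2 branches. Total: 6 + 2 = 8.

8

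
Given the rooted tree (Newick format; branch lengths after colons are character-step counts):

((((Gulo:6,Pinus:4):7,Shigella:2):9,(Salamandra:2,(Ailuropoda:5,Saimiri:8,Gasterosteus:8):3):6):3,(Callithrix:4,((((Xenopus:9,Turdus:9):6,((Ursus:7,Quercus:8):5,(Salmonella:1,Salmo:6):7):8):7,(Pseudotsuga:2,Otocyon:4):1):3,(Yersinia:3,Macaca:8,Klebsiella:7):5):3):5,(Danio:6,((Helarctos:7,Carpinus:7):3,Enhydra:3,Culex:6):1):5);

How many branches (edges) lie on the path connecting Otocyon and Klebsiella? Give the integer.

5

The MRCA of Otocyon and Klebsiella is the node subtending ((((Xenopus,Turdus),((Ursus,Quercus),(Salmonella,Salmo))),(Pseudotsuga,Otocyon)),(Yersinia,Macaca,Klebsiella)).
From Otocyon up to that node: 3 branches. From Klebsiella up to the same node: 2 branches. Total: 3 + 2 = 5.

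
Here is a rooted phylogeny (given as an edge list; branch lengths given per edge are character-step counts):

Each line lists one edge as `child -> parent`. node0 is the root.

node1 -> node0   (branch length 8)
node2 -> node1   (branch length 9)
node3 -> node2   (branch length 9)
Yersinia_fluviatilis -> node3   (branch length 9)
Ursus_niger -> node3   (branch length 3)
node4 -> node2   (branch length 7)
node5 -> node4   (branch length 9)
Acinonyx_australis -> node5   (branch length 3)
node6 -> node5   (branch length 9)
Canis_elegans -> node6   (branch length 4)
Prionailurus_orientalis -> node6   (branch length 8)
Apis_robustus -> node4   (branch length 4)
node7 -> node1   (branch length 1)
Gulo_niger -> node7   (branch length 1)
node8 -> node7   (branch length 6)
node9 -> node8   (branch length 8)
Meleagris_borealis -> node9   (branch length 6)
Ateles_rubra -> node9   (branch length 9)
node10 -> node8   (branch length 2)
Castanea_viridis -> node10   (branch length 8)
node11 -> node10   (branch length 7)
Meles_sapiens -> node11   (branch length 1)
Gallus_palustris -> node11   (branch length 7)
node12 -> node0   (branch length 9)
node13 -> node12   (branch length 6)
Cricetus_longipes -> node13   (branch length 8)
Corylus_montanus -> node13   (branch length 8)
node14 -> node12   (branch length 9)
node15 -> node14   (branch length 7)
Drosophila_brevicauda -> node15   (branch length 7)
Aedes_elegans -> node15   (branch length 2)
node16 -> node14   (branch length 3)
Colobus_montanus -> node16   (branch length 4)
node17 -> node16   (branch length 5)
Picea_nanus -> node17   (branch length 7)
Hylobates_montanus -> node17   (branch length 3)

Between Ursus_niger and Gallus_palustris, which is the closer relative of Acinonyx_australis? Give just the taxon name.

The MRCA of Acinonyx_australis and Ursus_niger subtends ((Yersinia_fluviatilis,Ursus_niger),((Acinonyx_australis,(Canis_elegans,Prionailurus_orientalis)),Apis_robustus)) (6 taxa).
The MRCA of Acinonyx_australis and Gallus_palustris subtends (((Yersinia_fluviatilis,Ursus_niger),((Acinonyx_australis,(Canis_elegans,Prionailurus_orientalis)),Apis_robustus)),(Gulo_niger,((Meleagris_borealis,Ateles_rubra),(Castanea_viridis,(Meles_sapiens,Gallus_palustris))))) (12 taxa).
The first is nested inside the second, so Acinonyx_australis shares a more recent common ancestor with Ursus_niger.

Ursus_niger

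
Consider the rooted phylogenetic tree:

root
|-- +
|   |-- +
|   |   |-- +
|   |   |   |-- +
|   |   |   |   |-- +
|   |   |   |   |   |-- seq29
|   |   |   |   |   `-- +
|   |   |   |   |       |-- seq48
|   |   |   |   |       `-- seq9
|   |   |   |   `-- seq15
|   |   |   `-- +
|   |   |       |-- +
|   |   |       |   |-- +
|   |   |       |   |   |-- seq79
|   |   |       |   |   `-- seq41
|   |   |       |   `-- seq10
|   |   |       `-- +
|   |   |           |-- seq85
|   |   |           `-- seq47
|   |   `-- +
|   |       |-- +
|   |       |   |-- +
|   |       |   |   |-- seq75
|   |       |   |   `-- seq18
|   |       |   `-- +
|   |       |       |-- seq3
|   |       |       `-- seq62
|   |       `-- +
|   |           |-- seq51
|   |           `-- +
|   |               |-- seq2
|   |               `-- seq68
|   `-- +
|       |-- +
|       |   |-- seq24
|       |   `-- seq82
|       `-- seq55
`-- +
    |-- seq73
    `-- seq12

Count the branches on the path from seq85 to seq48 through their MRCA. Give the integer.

The MRCA of seq85 and seq48 is the node subtending (((seq29,(seq48,seq9)),seq15),(((seq79,seq41),seq10),(seq85,seq47))).
From seq85 up to that node: 3 branches. From seq48 up to the same node: 4 branches. Total: 3 + 4 = 7.

7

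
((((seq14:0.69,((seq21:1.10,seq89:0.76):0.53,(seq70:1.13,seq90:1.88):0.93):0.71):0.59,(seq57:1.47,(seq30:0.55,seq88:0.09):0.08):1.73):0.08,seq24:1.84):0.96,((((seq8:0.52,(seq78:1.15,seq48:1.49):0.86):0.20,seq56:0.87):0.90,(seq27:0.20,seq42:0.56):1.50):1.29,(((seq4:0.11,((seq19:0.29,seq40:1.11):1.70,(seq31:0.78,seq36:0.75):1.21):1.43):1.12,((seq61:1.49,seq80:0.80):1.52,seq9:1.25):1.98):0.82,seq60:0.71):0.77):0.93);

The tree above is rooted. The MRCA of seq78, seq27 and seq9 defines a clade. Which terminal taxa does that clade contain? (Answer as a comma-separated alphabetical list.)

Tracing seq78: it sits inside (seq78,seq48).
Tracing seq27: it sits inside (seq27,seq42).
Tracing seq9: it sits inside ((seq61,seq80),seq9).
The smallest clade enclosing all 3 is ((((seq8,(seq78,seq48)),seq56),(seq27,seq42)),(((seq4,((seq19,seq40),(seq31,seq36))),((seq61,seq80),seq9)),seq60)); the answer is its 15 terminal taxa in alphabetical order.

seq19, seq27, seq31, seq36, seq4, seq40, seq42, seq48, seq56, seq60, seq61, seq78, seq8, seq80, seq9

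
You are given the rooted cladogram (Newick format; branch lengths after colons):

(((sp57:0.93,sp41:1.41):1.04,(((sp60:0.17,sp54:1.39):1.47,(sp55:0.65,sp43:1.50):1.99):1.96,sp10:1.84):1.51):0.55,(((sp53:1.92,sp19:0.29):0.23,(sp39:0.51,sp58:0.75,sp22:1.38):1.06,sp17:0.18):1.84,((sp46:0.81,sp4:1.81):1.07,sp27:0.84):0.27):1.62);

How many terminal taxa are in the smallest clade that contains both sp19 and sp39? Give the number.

The MRCA of sp19 and sp39 is the node subtending ((sp53,sp19),(sp39,sp58,sp22),sp17).
That clade contains 6 terminal taxa: sp17, sp19, sp22, sp39, sp53, sp58.

6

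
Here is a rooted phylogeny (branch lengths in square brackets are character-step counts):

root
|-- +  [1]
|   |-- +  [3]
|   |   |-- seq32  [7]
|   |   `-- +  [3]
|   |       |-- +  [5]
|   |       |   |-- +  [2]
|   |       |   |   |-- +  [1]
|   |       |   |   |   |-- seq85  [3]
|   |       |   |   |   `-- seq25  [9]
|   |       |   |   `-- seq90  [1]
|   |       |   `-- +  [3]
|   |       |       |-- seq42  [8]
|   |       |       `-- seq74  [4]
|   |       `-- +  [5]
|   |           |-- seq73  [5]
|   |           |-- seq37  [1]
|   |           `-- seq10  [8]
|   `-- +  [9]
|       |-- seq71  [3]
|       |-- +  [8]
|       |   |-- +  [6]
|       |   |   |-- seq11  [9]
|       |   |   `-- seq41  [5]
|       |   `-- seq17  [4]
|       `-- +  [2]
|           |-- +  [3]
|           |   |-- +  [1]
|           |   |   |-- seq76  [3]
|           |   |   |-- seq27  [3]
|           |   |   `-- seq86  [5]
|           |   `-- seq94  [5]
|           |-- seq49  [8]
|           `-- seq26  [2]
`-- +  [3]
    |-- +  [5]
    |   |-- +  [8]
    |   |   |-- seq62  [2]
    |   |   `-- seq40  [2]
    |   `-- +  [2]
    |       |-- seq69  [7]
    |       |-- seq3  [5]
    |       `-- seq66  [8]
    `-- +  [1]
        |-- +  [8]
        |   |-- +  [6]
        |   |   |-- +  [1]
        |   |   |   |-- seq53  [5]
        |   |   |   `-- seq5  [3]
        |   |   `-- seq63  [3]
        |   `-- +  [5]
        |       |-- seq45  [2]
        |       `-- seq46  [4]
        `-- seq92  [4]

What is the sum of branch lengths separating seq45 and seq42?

The path runs seq45 → … → MRCA → … → seq42; the MRCA is the root of the tree.
Branch lengths along that path: 2 + 5 + 8 + 1 + 3 + 1 + 3 + 3 + 5 + 3 + 8 = 42.

42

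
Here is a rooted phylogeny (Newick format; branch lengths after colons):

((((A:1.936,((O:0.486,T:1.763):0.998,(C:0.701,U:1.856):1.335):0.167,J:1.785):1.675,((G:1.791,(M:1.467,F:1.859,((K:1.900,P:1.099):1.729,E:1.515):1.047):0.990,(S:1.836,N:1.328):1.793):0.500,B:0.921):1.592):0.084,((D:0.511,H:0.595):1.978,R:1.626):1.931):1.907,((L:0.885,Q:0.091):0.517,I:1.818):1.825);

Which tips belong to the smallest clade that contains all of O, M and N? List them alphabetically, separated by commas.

Tracing O: it sits inside (O,T).
Tracing M: it sits inside (M,F,((K,P),E)).
Tracing N: it sits inside (S,N).
The smallest clade enclosing all 3 is ((A,((O,T),(C,U)),J),((G,(M,F,((K,P),E)),(S,N)),B)); the answer is its 15 terminal taxa in alphabetical order.

A, B, C, E, F, G, J, K, M, N, O, P, S, T, U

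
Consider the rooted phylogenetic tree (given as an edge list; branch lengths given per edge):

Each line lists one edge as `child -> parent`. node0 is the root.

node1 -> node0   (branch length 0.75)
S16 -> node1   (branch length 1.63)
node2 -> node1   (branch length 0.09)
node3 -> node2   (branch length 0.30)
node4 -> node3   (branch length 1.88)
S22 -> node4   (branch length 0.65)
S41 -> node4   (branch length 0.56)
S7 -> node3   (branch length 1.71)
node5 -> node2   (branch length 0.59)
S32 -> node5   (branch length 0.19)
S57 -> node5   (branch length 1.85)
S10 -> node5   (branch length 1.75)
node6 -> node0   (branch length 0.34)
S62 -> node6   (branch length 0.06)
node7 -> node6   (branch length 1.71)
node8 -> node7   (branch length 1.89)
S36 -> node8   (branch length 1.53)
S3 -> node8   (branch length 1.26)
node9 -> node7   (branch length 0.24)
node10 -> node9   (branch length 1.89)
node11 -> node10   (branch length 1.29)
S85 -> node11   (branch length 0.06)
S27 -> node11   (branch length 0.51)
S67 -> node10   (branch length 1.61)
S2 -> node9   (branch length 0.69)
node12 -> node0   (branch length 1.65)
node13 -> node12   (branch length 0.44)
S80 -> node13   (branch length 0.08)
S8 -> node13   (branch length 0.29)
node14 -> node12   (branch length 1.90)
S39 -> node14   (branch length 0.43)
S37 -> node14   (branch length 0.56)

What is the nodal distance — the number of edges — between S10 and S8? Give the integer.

7

The MRCA of S10 and S8 is the root of the tree.
From S10 up to that node: 4 branches. From S8 up to the same node: 3 branches. Total: 4 + 3 = 7.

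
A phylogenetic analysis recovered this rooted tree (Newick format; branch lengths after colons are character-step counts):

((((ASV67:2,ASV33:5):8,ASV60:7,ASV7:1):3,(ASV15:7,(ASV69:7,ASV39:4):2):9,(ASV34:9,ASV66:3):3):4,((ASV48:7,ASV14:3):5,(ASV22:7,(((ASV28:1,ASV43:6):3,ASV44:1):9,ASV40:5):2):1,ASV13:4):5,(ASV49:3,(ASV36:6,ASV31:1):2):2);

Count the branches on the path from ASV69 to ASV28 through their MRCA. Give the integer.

10

The MRCA of ASV69 and ASV28 is the root of the tree.
From ASV69 up to that node: 4 branches. From ASV28 up to the same node: 6 branches. Total: 4 + 6 = 10.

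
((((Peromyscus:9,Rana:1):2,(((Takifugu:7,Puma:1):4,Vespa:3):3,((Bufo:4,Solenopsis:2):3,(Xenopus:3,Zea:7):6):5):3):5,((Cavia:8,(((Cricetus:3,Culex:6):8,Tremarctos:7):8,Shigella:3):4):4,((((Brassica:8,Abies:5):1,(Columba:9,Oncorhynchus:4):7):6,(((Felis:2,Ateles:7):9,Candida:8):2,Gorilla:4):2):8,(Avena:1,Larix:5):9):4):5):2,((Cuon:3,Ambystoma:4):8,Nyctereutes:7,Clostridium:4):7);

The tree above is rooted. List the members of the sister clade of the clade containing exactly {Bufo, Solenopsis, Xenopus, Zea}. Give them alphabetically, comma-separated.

Puma, Takifugu, Vespa

The clade containing exactly {Bufo, Solenopsis, Xenopus, Zea} attaches to the tree at the node subtending (((Takifugu,Puma),Vespa),((Bufo,Solenopsis),(Xenopus,Zea))).
The other lineage descending from that same node — the sister group — is ((Takifugu,Puma),Vespa); its 3 tips in alphabetical order are the answer.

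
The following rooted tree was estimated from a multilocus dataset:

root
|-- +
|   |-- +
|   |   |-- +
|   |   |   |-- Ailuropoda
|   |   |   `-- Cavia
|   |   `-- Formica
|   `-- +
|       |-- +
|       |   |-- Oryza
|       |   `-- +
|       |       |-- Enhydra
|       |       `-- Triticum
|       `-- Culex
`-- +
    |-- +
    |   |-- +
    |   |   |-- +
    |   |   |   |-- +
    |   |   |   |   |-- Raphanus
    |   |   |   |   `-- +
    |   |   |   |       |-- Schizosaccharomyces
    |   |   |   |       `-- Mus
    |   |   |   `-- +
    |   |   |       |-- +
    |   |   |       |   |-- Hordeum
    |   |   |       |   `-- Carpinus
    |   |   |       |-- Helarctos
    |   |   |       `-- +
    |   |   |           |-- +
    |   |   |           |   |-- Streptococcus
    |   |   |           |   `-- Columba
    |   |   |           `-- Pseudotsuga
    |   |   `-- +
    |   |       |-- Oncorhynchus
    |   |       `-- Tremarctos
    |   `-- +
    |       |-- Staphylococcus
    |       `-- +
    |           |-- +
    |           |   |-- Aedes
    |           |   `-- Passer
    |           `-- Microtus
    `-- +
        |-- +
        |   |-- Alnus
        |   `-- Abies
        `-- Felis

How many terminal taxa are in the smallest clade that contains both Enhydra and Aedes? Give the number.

25

The MRCA of Enhydra and Aedes is the root, so the clade is the entire tree.
That clade contains 25 terminal taxa: Abies, Aedes, Ailuropoda, Alnus, Carpinus, Cavia, Columba, Culex, Enhydra, Felis, Formica, Helarctos, Hordeum, Microtus, Mus, Oncorhynchus, Oryza, Passer, Pseudotsuga, Raphanus, Schizosaccharomyces, Staphylococcus, Streptococcus, Tremarctos, Triticum.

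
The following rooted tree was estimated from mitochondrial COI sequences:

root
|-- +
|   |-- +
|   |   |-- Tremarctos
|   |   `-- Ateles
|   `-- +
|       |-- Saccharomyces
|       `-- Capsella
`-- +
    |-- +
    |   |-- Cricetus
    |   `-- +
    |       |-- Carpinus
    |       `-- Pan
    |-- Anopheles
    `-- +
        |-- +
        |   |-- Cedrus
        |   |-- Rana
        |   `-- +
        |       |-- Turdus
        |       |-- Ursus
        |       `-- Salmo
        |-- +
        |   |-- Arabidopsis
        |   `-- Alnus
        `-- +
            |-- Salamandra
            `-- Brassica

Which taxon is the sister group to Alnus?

Arabidopsis

Alnus attaches to the tree at the node subtending (Arabidopsis,Alnus).
The other lineage descending from that same node — the sister group — is the single tip Arabidopsis.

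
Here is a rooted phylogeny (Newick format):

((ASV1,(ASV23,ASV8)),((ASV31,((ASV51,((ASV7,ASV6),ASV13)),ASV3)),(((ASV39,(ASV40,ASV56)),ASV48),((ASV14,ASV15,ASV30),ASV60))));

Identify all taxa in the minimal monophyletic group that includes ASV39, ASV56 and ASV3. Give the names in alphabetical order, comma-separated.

Tracing ASV39: it sits inside (ASV39,(ASV40,ASV56)).
Tracing ASV56: it sits inside (ASV40,ASV56).
Tracing ASV3: it sits inside ((ASV51,((ASV7,ASV6),ASV13)),ASV3).
The smallest clade enclosing all 3 is ((ASV31,((ASV51,((ASV7,ASV6),ASV13)),ASV3)),(((ASV39,(ASV40,ASV56)),ASV48),((ASV14,ASV15,ASV30),ASV60))); the answer is its 14 terminal taxa in alphabetical order.

ASV13, ASV14, ASV15, ASV3, ASV30, ASV31, ASV39, ASV40, ASV48, ASV51, ASV56, ASV6, ASV60, ASV7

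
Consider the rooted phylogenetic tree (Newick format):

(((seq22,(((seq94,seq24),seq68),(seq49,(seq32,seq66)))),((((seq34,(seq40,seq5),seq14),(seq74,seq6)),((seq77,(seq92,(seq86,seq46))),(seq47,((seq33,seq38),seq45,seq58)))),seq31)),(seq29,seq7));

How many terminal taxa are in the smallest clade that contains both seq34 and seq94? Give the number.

The MRCA of seq34 and seq94 is the node subtending ((seq22,(((seq94,seq24),seq68),(seq49,(seq32,seq66)))),((((seq34,(seq40,seq5),seq14),(seq74,seq6)),((seq77,(seq92,(seq86,seq46))),(seq47,((seq33,seq38),seq45,seq58)))),seq31)).
That clade contains 23 terminal taxa: seq14, seq22, seq24, seq31, seq32, seq33, seq34, seq38, seq40, seq45, seq46, seq47, seq49, seq5, seq58, seq6, seq66, seq68, seq74, seq77, seq86, seq92, seq94.

23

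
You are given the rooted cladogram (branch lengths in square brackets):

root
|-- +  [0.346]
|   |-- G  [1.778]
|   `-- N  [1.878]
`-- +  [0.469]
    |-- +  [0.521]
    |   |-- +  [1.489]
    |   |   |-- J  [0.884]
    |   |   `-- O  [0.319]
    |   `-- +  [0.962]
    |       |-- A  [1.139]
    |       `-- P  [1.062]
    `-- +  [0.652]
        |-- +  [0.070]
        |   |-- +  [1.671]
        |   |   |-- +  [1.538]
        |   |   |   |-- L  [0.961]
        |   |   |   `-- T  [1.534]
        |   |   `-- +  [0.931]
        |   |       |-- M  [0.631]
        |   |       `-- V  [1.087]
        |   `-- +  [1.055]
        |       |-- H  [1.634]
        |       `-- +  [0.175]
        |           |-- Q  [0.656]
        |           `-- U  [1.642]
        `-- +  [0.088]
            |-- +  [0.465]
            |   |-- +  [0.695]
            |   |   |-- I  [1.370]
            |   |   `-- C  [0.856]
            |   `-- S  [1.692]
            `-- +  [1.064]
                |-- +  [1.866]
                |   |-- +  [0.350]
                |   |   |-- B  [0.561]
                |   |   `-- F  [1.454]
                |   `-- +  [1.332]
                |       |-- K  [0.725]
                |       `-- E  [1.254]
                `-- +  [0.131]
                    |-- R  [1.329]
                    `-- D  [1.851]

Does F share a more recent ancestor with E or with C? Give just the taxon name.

The MRCA of F and E subtends ((B,F),(K,E)) (4 taxa).
The MRCA of F and C subtends (((I,C),S),(((B,F),(K,E)),(R,D))) (9 taxa).
The first is nested inside the second, so F shares a more recent common ancestor with E.

E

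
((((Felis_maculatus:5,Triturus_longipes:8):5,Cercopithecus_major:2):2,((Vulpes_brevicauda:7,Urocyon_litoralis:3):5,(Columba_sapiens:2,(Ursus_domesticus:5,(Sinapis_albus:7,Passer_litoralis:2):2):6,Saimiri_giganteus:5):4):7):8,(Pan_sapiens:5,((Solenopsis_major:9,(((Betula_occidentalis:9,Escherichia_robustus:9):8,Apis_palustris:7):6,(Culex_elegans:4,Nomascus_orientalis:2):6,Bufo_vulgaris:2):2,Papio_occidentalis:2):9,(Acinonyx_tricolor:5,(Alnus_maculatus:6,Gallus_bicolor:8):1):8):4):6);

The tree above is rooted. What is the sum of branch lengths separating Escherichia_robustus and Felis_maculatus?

The path runs Escherichia_robustus → … → MRCA → … → Felis_maculatus; the MRCA is the root of the tree.
Branch lengths along that path: 9 + 8 + 6 + 2 + 9 + 4 + 6 + 8 + 2 + 5 + 5 = 64.

64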